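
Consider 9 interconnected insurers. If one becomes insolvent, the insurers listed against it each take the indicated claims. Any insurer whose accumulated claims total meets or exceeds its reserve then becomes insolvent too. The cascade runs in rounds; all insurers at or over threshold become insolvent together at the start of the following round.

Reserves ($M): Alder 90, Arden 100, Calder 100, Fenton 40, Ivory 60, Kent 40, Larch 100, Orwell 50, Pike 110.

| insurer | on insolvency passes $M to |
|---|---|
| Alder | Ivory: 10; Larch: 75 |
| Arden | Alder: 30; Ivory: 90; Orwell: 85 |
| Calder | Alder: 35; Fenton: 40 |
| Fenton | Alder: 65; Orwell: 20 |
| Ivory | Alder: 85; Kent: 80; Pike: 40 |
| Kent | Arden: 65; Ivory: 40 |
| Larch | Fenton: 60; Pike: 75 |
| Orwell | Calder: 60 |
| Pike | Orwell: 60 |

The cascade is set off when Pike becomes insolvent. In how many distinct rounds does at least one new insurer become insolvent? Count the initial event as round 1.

2

Round 1 — Pike becomes insolvent (initial).
  Orwell: +60 → 60 ≥ 50
Round 2 — Orwell becomes insolvent.
  Calder: +60 → 60 < 100
No further insolvencies.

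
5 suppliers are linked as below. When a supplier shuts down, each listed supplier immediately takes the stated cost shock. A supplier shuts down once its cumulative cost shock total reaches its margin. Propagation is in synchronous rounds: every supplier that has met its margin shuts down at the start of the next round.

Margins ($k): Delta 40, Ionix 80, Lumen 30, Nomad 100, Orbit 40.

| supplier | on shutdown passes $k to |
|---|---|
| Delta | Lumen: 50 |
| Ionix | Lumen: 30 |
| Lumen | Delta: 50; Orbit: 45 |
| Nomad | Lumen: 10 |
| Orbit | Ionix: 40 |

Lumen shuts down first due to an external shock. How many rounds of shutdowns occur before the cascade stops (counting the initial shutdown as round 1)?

2

Round 1 — Lumen shuts down (initial).
  Delta: +50 → 50 ≥ 40
  Orbit: +45 → 45 ≥ 40
Round 2 — Delta, Orbit shut down.
  Ionix: +40 → 40 < 80
No further shutdowns.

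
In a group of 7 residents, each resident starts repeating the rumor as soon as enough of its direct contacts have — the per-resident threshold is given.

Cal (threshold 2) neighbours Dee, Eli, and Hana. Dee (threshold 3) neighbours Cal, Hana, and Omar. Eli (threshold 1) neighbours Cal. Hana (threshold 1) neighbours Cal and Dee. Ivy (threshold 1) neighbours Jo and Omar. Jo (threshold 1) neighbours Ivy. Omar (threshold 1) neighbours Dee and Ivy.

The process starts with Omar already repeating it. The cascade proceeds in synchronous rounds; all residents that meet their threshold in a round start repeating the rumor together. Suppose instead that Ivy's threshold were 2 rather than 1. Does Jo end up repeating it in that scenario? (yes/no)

With Ivy's threshold at 2:
Round 1 — Omar starts repeating the rumor (initial).
Round 2 — no new spreads; cascade stops.

no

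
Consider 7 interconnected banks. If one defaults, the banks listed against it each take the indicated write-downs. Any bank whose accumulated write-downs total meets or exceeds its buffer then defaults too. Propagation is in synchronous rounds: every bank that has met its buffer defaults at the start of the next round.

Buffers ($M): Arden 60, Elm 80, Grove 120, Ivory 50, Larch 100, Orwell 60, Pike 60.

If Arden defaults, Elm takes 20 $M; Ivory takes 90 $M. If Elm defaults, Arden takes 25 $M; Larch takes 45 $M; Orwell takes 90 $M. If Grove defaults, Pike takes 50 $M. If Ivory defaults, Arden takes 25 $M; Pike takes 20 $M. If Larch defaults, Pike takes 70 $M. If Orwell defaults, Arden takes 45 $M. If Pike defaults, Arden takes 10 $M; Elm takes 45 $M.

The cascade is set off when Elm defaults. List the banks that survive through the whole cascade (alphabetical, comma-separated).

Round 1 — Elm defaults (initial).
  Arden: +25 → 25 < 60
  Larch: +45 → 45 < 100
  Orwell: +90 → 90 ≥ 60
Round 2 — Orwell defaults.
  Arden: +45 → 70 ≥ 60
Round 3 — Arden defaults.
  Ivory: +90 → 90 ≥ 50
Round 4 — Ivory defaults.
  Pike: +20 → 20 < 60
No further defaults.

Grove, Larch, Pike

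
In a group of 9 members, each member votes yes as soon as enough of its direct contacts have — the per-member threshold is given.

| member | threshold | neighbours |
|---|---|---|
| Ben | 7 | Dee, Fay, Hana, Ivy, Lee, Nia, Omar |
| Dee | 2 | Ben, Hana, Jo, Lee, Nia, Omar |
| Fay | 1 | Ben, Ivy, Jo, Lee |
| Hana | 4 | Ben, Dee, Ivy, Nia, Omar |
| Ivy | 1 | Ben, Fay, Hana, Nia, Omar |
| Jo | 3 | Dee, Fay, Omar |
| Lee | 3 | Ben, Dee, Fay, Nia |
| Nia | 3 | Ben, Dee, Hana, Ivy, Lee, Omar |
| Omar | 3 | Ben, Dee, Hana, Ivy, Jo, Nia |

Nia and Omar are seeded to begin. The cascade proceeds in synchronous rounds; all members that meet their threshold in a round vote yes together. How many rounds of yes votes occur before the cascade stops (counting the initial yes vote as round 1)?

Round 1 — Nia, Omar vote yes (initial).
Round 2 — checking thresholds:
  Ben: 2 of 7 neighbours < 7, not yet.
  Dee: 2 of 6 neighbours ≥ 2, votes yes.
  Hana: 2 of 5 neighbours < 4, not yet.
  Ivy: 2 of 5 neighbours ≥ 1, votes yes.
  Jo: 1 of 3 neighbours < 3, not yet.
  Lee: 1 of 4 neighbours < 3, not yet.
Round 3 — checking thresholds:
  Ben: 4 of 7 neighbours < 7, not yet.
  Fay: 1 of 4 neighbours ≥ 1, votes yes.
  Hana: 4 of 5 neighbours ≥ 4, votes yes.
  Jo: 2 of 3 neighbours < 3, not yet.
  Lee: 2 of 4 neighbours < 3, not yet.
Round 4 — checking thresholds:
  Ben: 6 of 7 neighbours < 7, not yet.
  Jo: 3 of 3 neighbours ≥ 3, votes yes.
  Lee: 3 of 4 neighbours ≥ 3, votes yes.
Round 5 — checking thresholds:
  Ben: 7 of 7 neighbours ≥ 7, votes yes.
Round 6 — no new yes votes; cascade stops.

5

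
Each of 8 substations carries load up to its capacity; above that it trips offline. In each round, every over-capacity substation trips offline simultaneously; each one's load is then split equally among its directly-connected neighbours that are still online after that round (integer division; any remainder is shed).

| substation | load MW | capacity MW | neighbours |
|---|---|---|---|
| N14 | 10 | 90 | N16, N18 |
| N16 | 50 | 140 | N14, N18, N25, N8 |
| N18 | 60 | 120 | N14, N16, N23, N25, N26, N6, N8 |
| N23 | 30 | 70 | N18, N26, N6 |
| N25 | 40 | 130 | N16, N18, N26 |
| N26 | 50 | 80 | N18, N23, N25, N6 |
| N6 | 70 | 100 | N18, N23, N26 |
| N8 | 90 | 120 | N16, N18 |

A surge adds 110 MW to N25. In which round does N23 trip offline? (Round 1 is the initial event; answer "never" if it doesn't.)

Round 1 — N25 at 150 > 130. N25 trips offline.
  N25 sheds 150 MW to N16, N18, N26: 50 each.
    N16: 50+50 = 100 ≤ 140
    N18: 60+50 = 110 ≤ 120
    N26: 50+50 = 100 > 80
Round 2 — N26 trips offline.
  N26 sheds 100 MW to N18, N23, N6: 33 each (1 lost).
    N18: 110+33 = 143 > 120
    N23: 30+33 = 63 ≤ 70
    N6: 70+33 = 103 > 100
Round 3 — N18, N6 trip offline.
  N18 sheds 143 MW to N14, N16, N23, N8: 35 each (3 lost).
    N14: 10+35 = 45 ≤ 90
    N16: 100+35 = 135 ≤ 140
    N23: 63+35 = 98 > 70
    N8: 90+35 = 125 > 120
  N6 sheds 103 MW to N23: 103 each.
    N23: 98+103 = 201 > 70
Round 4 — N23, N8 trip offline.
  N23 sheds 201 MW: no online neighbours, lost.
  N8 sheds 125 MW to N16: 125 each.
    N16: 135+125 = 260 > 140
Round 5 — N16 trips offline.
  N16 sheds 260 MW to N14: 260 each.
    N14: 45+260 = 305 > 90
Round 6 — N14 trips offline.
  N14 sheds 305 MW: no online neighbours, lost.
No further trips.

4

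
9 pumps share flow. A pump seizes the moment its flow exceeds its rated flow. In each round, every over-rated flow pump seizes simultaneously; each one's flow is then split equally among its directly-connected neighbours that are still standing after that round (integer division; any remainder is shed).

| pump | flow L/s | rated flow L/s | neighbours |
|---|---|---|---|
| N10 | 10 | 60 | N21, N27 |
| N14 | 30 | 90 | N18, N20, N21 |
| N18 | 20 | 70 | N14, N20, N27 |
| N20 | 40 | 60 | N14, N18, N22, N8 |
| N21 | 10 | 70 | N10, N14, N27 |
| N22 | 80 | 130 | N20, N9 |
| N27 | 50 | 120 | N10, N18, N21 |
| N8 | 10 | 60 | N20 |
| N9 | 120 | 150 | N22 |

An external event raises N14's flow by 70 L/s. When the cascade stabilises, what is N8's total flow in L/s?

Round 1 — N14 at 100 > 90. N14 seizes.
  N14 sheds 100 L/s to N18, N20, N21: 33 each (1 lost).
    N18: 20+33 = 53 ≤ 70
    N20: 40+33 = 73 > 60
    N21: 10+33 = 43 ≤ 70
Round 2 — N20 seizes.
  N20 sheds 73 L/s to N18, N22, N8: 24 each (1 lost).
    N18: 53+24 = 77 > 70
    N22: 80+24 = 104 ≤ 130
    N8: 10+24 = 34 ≤ 60
Round 3 — N18 seizes.
  N18 sheds 77 L/s to N27: 77 each.
    N27: 50+77 = 127 > 120
Round 4 — N27 seizes.
  N27 sheds 127 L/s to N10, N21: 63 each (1 lost).
    N10: 10+63 = 73 > 60
    N21: 43+63 = 106 > 70
Round 5 — N10, N21 seize.
  N10 sheds 73 L/s: no online neighbours, lost.
  N21 sheds 106 L/s: no online neighbours, lost.
No further seizures.

34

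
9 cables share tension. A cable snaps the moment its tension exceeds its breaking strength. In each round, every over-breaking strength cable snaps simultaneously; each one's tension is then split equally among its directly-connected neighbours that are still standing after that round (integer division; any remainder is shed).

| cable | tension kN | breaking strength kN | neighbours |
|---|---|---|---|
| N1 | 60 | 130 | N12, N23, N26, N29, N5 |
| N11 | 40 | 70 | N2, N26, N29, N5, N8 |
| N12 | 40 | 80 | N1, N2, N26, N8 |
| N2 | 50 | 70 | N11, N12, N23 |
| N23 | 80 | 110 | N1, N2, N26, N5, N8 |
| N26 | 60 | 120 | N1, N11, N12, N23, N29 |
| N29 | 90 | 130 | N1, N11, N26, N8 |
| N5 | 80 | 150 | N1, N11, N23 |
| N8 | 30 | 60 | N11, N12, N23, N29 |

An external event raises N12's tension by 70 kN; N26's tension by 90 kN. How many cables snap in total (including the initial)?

Round 1 — N12 at 110 > 80; N26 at 150 > 120. N12, N26 snap.
  N12 sheds 110 kN to N1, N2, N8: 36 each (2 lost).
    N1: 60+36 = 96 ≤ 130
    N2: 50+36 = 86 > 70
    N8: 30+36 = 66 > 60
  N26 sheds 150 kN to N1, N11, N23, N29: 37 each (2 lost).
    N1: 96+37 = 133 > 130
    N11: 40+37 = 77 > 70
    N23: 80+37 = 117 > 110
    N29: 90+37 = 127 ≤ 130
Round 2 — N1, N11, N2, N23, N8 snap.
  N1 sheds 133 kN to N29, N5: 66 each (1 lost).
    N29: 127+66 = 193 > 130
    N5: 80+66 = 146 ≤ 150
  N11 sheds 77 kN to N29, N5: 38 each (1 lost).
    N29: 193+38 = 231 > 130
    N5: 146+38 = 184 > 150
  N2 sheds 86 kN: no online neighbours, lost.
  N23 sheds 117 kN to N5: 117 each.
    N5: 184+117 = 301 > 150
  N8 sheds 66 kN to N29: 66 each.
    N29: 231+66 = 297 > 130
Round 3 — N29, N5 snap.
  N29 sheds 297 kN: no online neighbours, lost.
  N5 sheds 301 kN: no online neighbours, lost.
No further breaks.

9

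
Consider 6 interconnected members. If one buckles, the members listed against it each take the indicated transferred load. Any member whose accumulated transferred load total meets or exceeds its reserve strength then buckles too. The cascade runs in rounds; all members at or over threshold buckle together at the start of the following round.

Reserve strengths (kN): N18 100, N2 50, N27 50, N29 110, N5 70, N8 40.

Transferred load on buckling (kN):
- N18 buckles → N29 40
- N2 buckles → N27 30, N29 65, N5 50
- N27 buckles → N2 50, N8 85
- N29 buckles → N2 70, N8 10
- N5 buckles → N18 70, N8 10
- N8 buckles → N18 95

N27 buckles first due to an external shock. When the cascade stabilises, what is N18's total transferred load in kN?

95

Round 1 — N27 buckles (initial).
  N2: +50 → 50 ≥ 50
  N8: +85 → 85 ≥ 40
Round 2 — N2, N8 buckle.
  N18: +95 → 95 < 100
  N29: +65 → 65 < 110
  N5: +50 → 50 < 70
No further bucklings.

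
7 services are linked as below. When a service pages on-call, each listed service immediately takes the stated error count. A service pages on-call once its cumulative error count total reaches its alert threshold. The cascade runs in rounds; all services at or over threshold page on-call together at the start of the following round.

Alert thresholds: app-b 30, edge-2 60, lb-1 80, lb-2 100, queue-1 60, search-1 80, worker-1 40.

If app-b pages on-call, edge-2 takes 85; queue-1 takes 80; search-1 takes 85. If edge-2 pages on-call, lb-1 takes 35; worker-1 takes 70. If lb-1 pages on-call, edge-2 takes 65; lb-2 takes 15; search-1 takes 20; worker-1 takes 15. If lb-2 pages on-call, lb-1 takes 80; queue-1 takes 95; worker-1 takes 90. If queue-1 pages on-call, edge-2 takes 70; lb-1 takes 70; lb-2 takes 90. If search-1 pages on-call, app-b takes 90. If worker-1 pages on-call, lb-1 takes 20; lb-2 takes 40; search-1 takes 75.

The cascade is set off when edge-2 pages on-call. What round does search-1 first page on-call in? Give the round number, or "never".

Round 1 — edge-2 pages on-call (initial).
  lb-1: +35 → 35 < 80
  worker-1: +70 → 70 ≥ 40
Round 2 — worker-1 pages on-call.
  lb-1: +20 → 55 < 80
  lb-2: +40 → 40 < 100
  search-1: +75 → 75 < 80
No further pages.

never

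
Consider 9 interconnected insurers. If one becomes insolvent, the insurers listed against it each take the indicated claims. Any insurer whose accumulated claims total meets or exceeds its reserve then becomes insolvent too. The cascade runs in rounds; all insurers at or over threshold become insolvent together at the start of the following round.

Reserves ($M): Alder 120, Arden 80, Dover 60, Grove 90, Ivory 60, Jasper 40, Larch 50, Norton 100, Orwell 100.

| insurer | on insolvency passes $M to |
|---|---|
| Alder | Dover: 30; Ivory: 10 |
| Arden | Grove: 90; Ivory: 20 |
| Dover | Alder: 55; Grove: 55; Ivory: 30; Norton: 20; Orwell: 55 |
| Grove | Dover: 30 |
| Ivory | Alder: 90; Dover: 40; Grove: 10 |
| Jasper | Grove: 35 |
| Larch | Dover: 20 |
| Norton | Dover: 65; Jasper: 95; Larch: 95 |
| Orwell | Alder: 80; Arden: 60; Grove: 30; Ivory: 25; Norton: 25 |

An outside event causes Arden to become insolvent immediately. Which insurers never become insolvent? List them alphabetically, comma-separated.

Round 1 — Arden becomes insolvent (initial).
  Grove: +90 → 90 ≥ 90
  Ivory: +20 → 20 < 60
Round 2 — Grove becomes insolvent.
  Dover: +30 → 30 < 60
No further insolvencies.

Alder, Dover, Ivory, Jasper, Larch, Norton, Orwell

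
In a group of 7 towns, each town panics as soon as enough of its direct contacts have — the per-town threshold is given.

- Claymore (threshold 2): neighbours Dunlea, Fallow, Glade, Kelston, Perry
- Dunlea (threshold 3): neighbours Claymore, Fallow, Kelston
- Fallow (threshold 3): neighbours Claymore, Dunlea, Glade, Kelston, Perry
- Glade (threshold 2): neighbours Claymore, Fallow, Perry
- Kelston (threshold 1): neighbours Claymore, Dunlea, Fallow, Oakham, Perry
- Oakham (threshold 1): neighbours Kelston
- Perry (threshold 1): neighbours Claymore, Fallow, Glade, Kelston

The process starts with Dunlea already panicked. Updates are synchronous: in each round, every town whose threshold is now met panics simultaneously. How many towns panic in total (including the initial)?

7

Round 1 — Dunlea panics (initial).
Round 2 — checking thresholds:
  Claymore: 1 of 5 neighbours < 2, below threshold.
  Fallow: 1 of 5 neighbours < 3, below threshold.
  Kelston: 1 of 5 neighbours ≥ 1, panics.
Round 3 — checking thresholds:
  Claymore: 2 of 5 neighbours ≥ 2, panics.
  Fallow: 2 of 5 neighbours < 3, below threshold.
  Oakham: 1 of 1 neighbours ≥ 1, panics.
  Perry: 1 of 4 neighbours ≥ 1, panics.
Round 4 — checking thresholds:
  Fallow: 4 of 5 neighbours ≥ 3, panics.
  Glade: 2 of 3 neighbours ≥ 2, panics.
Round 5 — no new panics; cascade stops.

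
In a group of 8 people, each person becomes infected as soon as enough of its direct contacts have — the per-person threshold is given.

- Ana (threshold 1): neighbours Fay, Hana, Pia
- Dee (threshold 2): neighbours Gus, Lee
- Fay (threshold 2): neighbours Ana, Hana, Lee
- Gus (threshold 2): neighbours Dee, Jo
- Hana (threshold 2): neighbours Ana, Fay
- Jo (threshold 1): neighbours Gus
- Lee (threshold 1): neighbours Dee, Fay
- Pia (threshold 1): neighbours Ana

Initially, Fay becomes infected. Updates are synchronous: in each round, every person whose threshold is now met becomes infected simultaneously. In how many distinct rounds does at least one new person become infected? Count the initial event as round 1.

Round 1 — Fay becomes infected (initial).
Round 2 — checking thresholds:
  Ana: 1 of 3 neighbours ≥ 1, becomes infected.
  Hana: 1 of 2 neighbours < 2, below threshold.
  Lee: 1 of 2 neighbours ≥ 1, becomes infected.
Round 3 — checking thresholds:
  Dee: 1 of 2 neighbours < 2, below threshold.
  Hana: 2 of 2 neighbours ≥ 2, becomes infected.
  Pia: 1 of 1 neighbours ≥ 1, becomes infected.
Round 4 — no new infections; cascade stops.

3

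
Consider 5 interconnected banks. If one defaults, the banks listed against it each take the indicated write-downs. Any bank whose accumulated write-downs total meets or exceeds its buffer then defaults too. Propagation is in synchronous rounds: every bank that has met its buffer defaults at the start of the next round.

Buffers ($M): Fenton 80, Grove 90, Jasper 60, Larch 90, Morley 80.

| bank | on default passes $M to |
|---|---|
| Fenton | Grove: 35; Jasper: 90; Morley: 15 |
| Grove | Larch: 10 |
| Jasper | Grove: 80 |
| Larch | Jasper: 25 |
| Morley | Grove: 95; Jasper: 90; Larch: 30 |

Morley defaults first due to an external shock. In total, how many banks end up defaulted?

3

Round 1 — Morley defaults (initial).
  Grove: +95 → 95 ≥ 90
  Jasper: +90 → 90 ≥ 60
  Larch: +30 → 30 < 90
Round 2 — Grove, Jasper default.
  Larch: +10 → 40 < 90
No further defaults.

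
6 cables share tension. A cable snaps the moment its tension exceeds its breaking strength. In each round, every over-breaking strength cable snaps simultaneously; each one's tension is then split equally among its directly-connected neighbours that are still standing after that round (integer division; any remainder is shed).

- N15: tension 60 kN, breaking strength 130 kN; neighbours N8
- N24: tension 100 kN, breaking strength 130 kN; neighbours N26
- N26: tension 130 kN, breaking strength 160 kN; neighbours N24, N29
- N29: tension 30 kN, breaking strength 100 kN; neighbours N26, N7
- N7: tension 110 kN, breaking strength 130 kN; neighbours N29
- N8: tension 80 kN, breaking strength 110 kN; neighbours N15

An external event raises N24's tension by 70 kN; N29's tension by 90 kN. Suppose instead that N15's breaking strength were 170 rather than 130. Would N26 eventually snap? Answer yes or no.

With N15's breaking strength at 170:
Round 1 — N24 at 170 > 130; N29 at 120 > 100. N24, N29 snap.
  N24 sheds 170 kN to N26: 170 each.
    N26: 130+170 = 300 > 160
  N29 sheds 120 kN to N26, N7: 60 each.
    N26: 300+60 = 360 > 160
    N7: 110+60 = 170 > 130
Round 2 — N26, N7 snap.
  N26 sheds 360 kN: no online neighbours, lost.
  N7 sheds 170 kN: no online neighbours, lost.
No further breaks.

yes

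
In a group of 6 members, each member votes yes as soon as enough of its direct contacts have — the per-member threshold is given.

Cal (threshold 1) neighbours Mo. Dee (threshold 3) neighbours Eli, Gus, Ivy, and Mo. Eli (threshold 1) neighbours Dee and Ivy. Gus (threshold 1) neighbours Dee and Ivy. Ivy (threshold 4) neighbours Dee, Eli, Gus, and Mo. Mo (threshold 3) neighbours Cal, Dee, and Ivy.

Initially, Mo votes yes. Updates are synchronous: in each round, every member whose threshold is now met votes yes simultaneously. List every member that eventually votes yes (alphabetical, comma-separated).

Round 1 — Mo votes yes (initial).
Round 2 — checking thresholds:
  Cal: 1 of 1 neighbours ≥ 1, votes yes.
  Dee: 1 of 4 neighbours < 3, below threshold.
  Ivy: 1 of 4 neighbours < 4, below threshold.
Round 3 — no new yes votes; cascade stops.

Cal, Mo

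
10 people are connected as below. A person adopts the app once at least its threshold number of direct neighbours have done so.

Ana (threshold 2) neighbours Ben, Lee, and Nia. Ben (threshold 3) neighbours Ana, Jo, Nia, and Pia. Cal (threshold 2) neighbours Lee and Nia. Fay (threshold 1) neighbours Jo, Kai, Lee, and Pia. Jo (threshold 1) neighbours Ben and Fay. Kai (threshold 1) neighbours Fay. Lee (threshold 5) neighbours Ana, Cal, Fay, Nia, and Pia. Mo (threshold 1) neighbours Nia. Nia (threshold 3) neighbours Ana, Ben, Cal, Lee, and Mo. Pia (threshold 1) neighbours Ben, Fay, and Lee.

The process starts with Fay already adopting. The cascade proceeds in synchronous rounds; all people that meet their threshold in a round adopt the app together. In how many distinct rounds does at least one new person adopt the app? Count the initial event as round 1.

2

Round 1 — Fay adopts the app (initial).
Round 2 — checking thresholds:
  Jo: 1 of 2 neighbours ≥ 1, adopts the app.
  Kai: 1 of 1 neighbours ≥ 1, adopts the app.
  Lee: 1 of 5 neighbours < 5, holds.
  Pia: 1 of 3 neighbours ≥ 1, adopts the app.
Round 3 — no new adoptions; cascade stops.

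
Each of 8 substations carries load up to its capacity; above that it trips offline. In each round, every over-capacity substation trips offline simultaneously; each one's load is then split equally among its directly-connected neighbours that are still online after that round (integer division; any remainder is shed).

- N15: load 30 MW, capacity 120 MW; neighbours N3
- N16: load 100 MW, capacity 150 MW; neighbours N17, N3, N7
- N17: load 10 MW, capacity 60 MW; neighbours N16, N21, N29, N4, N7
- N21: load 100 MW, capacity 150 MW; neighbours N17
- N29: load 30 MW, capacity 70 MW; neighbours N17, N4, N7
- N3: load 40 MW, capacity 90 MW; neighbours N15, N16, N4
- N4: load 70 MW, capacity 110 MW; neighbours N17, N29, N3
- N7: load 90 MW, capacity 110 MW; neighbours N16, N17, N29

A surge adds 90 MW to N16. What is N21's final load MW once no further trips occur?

124

Round 1 — N16 at 190 > 150. N16 trips offline.
  N16 sheds 190 MW to N17, N3, N7: 63 each (1 lost).
    N17: 10+63 = 73 > 60
    N3: 40+63 = 103 > 90
    N7: 90+63 = 153 > 110
Round 2 — N17, N3, N7 trip offline.
  N17 sheds 73 MW to N21, N29, N4: 24 each (1 lost).
    N21: 100+24 = 124 ≤ 150
    N29: 30+24 = 54 ≤ 70
    N4: 70+24 = 94 ≤ 110
  N3 sheds 103 MW to N15, N4: 51 each (1 lost).
    N15: 30+51 = 81 ≤ 120
    N4: 94+51 = 145 > 110
  N7 sheds 153 MW to N29: 153 each.
    N29: 54+153 = 207 > 70
Round 3 — N29, N4 trip offline.
  N29 sheds 207 MW: no online neighbours, lost.
  N4 sheds 145 MW: no online neighbours, lost.
No further trips.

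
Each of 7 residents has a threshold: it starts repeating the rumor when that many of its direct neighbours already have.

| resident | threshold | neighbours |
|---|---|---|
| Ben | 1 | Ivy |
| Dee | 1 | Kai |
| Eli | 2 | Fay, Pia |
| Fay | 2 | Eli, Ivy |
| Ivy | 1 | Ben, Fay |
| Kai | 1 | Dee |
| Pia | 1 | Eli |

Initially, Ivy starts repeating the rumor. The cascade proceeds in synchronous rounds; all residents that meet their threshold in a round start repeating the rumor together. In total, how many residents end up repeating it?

Round 1 — Ivy starts repeating the rumor (initial).
Round 2 — checking thresholds:
  Ben: 1 of 1 neighbours ≥ 1, starts repeating the rumor.
  Fay: 1 of 2 neighbours < 2, holds.
Round 3 — no new spreads; cascade stops.

2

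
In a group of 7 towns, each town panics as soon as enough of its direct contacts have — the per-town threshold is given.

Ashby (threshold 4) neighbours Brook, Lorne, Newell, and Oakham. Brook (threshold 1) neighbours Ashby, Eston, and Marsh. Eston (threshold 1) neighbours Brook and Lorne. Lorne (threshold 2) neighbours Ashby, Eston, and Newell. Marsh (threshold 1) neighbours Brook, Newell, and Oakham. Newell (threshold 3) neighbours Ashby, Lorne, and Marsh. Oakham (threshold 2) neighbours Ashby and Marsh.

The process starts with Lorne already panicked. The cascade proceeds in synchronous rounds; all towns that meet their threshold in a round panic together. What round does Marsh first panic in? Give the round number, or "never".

Round 1 — Lorne panics (initial).
Round 2 — checking thresholds:
  Ashby: 1 of 4 neighbours < 4, not yet.
  Eston: 1 of 2 neighbours ≥ 1, panics.
  Newell: 1 of 3 neighbours < 3, not yet.
Round 3 — checking thresholds:
  Ashby: 1 of 4 neighbours < 4, not yet.
  Brook: 1 of 3 neighbours ≥ 1, panics.
  Newell: 1 of 3 neighbours < 3, not yet.
Round 4 — checking thresholds:
  Ashby: 2 of 4 neighbours < 4, not yet.
  Marsh: 1 of 3 neighbours ≥ 1, panics.
  Newell: 1 of 3 neighbours < 3, not yet.
Round 5 — no new panics; cascade stops.

4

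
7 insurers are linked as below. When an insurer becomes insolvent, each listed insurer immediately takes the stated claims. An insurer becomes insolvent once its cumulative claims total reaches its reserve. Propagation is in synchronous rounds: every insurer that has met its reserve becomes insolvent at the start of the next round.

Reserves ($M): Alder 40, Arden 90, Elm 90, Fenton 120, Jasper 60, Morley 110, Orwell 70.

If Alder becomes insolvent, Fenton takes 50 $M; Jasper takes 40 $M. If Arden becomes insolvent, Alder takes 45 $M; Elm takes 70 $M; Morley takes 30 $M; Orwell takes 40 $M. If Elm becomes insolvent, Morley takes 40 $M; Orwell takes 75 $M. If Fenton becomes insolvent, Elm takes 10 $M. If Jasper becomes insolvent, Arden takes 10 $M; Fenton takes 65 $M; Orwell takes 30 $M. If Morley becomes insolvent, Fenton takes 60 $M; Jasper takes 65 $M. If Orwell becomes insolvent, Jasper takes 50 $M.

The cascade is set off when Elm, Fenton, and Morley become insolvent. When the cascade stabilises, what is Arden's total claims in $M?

10

Round 1 — Elm, Fenton, Morley become insolvent (initial).
  Jasper: +65 → 65 ≥ 60
  Orwell: +75 → 75 ≥ 70
Round 2 — Jasper, Orwell become insolvent.
  Arden: +10 → 10 < 90
No further insolvencies.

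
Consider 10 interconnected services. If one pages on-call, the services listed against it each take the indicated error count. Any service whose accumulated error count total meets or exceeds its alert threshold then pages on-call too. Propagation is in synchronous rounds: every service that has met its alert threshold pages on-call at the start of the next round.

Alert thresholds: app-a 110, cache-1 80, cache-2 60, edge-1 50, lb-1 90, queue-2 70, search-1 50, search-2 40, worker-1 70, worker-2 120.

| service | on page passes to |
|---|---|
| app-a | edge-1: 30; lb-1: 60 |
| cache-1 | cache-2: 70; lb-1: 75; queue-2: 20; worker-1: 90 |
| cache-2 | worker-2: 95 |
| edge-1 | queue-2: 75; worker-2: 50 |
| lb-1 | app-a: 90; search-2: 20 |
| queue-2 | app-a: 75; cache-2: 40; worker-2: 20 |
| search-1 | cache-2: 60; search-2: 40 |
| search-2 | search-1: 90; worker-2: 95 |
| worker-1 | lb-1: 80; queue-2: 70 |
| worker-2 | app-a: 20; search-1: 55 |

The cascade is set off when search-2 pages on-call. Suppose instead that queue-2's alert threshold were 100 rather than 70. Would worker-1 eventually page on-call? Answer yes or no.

no

With queue-2's alert threshold at 100:
Round 1 — search-2 pages on-call (initial).
  search-1: +90 → 90 ≥ 50
  worker-2: +95 → 95 < 120
Round 2 — search-1 pages on-call.
  cache-2: +60 → 60 ≥ 60
Round 3 — cache-2 pages on-call.
  worker-2: +95 → 190 ≥ 120
Round 4 — worker-2 pages on-call.
  app-a: +20 → 20 < 110
No further pages.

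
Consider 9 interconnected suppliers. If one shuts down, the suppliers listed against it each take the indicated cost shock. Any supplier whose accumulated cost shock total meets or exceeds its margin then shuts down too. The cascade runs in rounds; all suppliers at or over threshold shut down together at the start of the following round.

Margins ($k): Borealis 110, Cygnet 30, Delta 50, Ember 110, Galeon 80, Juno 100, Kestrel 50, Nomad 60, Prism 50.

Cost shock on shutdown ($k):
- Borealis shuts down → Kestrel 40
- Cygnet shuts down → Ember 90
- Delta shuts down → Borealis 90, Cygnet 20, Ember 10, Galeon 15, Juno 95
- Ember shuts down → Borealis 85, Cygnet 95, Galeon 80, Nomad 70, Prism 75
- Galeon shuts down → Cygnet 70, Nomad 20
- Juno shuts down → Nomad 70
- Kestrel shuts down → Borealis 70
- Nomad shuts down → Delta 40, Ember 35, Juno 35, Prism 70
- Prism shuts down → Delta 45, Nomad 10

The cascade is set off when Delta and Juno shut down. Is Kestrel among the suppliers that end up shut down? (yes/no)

Round 1 — Delta, Juno shut down (initial).
  Borealis: +90 → 90 < 110
  Cygnet: +20 → 20 < 30
  Ember: +10 → 10 < 110
  Galeon: +15 → 15 < 80
  Nomad: +70 → 70 ≥ 60
Round 2 — Nomad shuts down.
  Ember: +35 → 45 < 110
  Prism: +70 → 70 ≥ 50
Round 3 — Prism shuts down.
No further shutdowns.

no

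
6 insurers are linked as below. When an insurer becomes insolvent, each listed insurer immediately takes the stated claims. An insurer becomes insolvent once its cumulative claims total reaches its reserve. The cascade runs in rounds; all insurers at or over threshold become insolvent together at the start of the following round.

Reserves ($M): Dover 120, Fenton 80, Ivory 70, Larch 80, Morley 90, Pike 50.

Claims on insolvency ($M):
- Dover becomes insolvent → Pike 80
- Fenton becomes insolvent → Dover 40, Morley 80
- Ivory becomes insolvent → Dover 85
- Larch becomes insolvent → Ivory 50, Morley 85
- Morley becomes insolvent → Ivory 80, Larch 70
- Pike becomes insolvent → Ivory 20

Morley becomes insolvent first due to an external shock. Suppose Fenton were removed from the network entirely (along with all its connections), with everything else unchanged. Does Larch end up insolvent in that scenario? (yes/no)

no

With Fenton removed:
Round 1 — Morley becomes insolvent (initial).
  Ivory: +80 → 80 ≥ 70
  Larch: +70 → 70 < 80
Round 2 — Ivory becomes insolvent.
  Dover: +85 → 85 < 120
No further insolvencies.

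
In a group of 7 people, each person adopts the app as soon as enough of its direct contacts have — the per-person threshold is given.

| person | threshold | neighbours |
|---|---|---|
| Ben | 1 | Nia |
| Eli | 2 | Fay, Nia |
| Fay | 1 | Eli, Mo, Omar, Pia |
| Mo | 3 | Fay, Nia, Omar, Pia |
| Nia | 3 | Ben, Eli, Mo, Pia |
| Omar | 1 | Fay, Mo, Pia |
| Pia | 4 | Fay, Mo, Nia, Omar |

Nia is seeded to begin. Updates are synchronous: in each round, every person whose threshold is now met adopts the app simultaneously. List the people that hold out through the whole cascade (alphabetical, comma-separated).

Round 1 — Nia adopts the app (initial).
Round 2 — checking thresholds:
  Ben: 1 of 1 neighbours ≥ 1, adopts the app.
  Eli: 1 of 2 neighbours < 2, holds.
  Mo: 1 of 4 neighbours < 3, holds.
  Pia: 1 of 4 neighbours < 4, holds.
Round 3 — no new adoptions; cascade stops.

Eli, Fay, Mo, Omar, Pia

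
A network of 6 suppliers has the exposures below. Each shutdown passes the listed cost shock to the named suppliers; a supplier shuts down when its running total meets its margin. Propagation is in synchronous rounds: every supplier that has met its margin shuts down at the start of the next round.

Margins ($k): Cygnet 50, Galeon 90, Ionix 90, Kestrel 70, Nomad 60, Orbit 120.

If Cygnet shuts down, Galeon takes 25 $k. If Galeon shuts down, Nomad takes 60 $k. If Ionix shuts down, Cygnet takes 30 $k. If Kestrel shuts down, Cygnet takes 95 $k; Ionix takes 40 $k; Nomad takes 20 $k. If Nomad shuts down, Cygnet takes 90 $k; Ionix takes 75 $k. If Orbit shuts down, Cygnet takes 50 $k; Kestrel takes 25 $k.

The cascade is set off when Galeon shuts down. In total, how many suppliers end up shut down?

3

Round 1 — Galeon shuts down (initial).
  Nomad: +60 → 60 ≥ 60
Round 2 — Nomad shuts down.
  Cygnet: +90 → 90 ≥ 50
  Ionix: +75 → 75 < 90
Round 3 — Cygnet shuts down.
No further shutdowns.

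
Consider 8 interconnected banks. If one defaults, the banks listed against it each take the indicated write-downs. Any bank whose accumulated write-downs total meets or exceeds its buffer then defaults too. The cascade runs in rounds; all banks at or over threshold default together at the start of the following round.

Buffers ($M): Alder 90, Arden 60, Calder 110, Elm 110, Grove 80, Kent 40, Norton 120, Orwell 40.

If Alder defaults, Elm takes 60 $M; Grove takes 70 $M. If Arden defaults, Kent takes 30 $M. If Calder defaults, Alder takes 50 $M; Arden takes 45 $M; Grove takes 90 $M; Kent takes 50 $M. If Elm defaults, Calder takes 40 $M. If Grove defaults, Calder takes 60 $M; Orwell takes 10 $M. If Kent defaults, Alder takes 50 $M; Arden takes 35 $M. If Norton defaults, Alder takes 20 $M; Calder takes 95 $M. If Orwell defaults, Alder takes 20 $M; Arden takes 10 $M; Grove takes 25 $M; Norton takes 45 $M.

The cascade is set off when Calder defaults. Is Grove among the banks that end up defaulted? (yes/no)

yes

Round 1 — Calder defaults (initial).
  Alder: +50 → 50 < 90
  Arden: +45 → 45 < 60
  Grove: +90 → 90 ≥ 80
  Kent: +50 → 50 ≥ 40
Round 2 — Grove, Kent default.
  Alder: +50 → 100 ≥ 90
  Arden: +35 → 80 ≥ 60
  Orwell: +10 → 10 < 40
Round 3 — Alder, Arden default.
  Elm: +60 → 60 < 110
No further defaults.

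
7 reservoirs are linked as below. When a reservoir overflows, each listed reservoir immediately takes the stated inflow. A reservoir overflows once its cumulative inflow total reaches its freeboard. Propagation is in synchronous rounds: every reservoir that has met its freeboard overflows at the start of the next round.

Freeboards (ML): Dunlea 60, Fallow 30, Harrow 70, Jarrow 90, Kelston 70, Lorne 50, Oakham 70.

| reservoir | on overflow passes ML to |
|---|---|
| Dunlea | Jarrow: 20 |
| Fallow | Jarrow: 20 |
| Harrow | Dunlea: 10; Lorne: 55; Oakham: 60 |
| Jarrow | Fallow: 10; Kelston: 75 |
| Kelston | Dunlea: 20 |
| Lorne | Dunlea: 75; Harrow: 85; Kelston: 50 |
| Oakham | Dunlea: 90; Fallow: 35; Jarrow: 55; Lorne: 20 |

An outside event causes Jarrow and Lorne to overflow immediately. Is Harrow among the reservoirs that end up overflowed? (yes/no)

Round 1 — Jarrow, Lorne overflow (initial).
  Dunlea: +75 → 75 ≥ 60
  Fallow: +10 → 10 < 30
  Harrow: +85 → 85 ≥ 70
  Kelston: +75+50 → 125 ≥ 70
Round 2 — Dunlea, Harrow, Kelston overflow.
  Oakham: +60 → 60 < 70
No further overflows.

yes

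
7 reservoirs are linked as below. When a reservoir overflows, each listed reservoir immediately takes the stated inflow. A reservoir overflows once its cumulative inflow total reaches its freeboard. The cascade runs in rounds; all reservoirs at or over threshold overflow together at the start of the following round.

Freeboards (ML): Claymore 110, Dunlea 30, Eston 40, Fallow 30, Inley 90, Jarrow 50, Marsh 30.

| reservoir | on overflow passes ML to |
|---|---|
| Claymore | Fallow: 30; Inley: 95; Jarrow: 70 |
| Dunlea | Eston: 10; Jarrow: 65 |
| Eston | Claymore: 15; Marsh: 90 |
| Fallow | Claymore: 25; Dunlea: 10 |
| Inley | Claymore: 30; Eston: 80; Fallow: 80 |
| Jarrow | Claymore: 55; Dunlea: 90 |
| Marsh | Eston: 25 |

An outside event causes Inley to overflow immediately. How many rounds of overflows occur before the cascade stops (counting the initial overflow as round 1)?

3

Round 1 — Inley overflows (initial).
  Claymore: +30 → 30 < 110
  Eston: +80 → 80 ≥ 40
  Fallow: +80 → 80 ≥ 30
Round 2 — Eston, Fallow overflow.
  Claymore: +15+25 → 70 < 110
  Dunlea: +10 → 10 < 30
  Marsh: +90 → 90 ≥ 30
Round 3 — Marsh overflows.
No further overflows.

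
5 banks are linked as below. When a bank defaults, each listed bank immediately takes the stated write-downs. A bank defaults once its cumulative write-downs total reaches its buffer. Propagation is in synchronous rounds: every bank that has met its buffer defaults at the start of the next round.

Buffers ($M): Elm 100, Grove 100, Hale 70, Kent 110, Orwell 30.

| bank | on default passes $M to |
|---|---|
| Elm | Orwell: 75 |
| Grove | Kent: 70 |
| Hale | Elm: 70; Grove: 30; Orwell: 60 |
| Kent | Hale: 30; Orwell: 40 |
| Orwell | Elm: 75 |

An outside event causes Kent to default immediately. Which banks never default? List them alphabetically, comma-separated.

Elm, Grove, Hale

Round 1 — Kent defaults (initial).
  Hale: +30 → 30 < 70
  Orwell: +40 → 40 ≥ 30
Round 2 — Orwell defaults.
  Elm: +75 → 75 < 100
No further defaults.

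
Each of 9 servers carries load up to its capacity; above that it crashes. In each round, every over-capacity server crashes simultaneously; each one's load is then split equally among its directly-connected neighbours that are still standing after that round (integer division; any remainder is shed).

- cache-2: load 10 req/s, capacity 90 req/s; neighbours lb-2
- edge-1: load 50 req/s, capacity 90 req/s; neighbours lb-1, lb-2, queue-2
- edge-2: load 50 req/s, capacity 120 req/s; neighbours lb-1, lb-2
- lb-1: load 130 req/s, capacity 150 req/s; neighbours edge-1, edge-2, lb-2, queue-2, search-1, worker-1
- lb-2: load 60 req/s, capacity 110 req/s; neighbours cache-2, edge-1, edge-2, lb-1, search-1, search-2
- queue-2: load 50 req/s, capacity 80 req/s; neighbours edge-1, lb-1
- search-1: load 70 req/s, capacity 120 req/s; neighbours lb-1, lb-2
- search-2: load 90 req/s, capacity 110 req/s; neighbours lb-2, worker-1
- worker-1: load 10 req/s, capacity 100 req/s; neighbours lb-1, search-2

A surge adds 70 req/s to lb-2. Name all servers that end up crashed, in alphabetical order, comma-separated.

edge-1, lb-1, lb-2, queue-2, search-1, search-2, worker-1

Round 1 — lb-2 at 130 > 110. lb-2 crashes.
  lb-2 sheds 130 req/s to cache-2, edge-1, edge-2, lb-1, search-1, search-2: 21 each (4 lost).
    cache-2: 10+21 = 31 ≤ 90
    edge-1: 50+21 = 71 ≤ 90
    edge-2: 50+21 = 71 ≤ 120
    lb-1: 130+21 = 151 > 150
    search-1: 70+21 = 91 ≤ 120
    search-2: 90+21 = 111 > 110
Round 2 — lb-1, search-2 crash.
  lb-1 sheds 151 req/s to edge-1, edge-2, queue-2, search-1, worker-1: 30 each (1 lost).
    edge-1: 71+30 = 101 > 90
    edge-2: 71+30 = 101 ≤ 120
    queue-2: 50+30 = 80 ≤ 80
    search-1: 91+30 = 121 > 120
    worker-1: 10+30 = 40 ≤ 100
  search-2 sheds 111 req/s to worker-1: 111 each.
    worker-1: 40+111 = 151 > 100
Round 3 — edge-1, search-1, worker-1 crash.
  edge-1 sheds 101 req/s to queue-2: 101 each.
    queue-2: 80+101 = 181 > 80
  search-1 sheds 121 req/s: no online neighbours, lost.
  worker-1 sheds 151 req/s: no online neighbours, lost.
Round 4 — queue-2 crashes.
  queue-2 sheds 181 req/s: no online neighbours, lost.
No further crashes.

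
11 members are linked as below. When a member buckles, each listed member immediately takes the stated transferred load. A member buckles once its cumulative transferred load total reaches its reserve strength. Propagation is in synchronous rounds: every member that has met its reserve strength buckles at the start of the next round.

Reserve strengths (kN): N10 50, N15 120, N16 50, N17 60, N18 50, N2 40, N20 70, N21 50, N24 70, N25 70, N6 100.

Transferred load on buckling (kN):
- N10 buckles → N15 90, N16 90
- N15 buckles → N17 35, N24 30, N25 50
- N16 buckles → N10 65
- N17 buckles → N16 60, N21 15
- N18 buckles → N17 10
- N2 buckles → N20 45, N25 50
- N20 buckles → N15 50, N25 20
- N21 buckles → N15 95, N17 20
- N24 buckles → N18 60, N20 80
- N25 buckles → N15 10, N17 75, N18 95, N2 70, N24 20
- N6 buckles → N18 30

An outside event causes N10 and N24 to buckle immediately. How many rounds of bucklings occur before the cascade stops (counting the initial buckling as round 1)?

5

Round 1 — N10, N24 buckle (initial).
  N15: +90 → 90 < 120
  N16: +90 → 90 ≥ 50
  N18: +60 → 60 ≥ 50
  N20: +80 → 80 ≥ 70
Round 2 — N16, N18, N20 buckle.
  N15: +50 → 140 ≥ 120
  N17: +10 → 10 < 60
  N25: +20 → 20 < 70
Round 3 — N15 buckles.
  N17: +35 → 45 < 60
  N25: +50 → 70 ≥ 70
Round 4 — N25 buckles.
  N17: +75 → 120 ≥ 60
  N2: +70 → 70 ≥ 40
Round 5 — N17, N2 buckle.
  N21: +15 → 15 < 50
No further bucklings.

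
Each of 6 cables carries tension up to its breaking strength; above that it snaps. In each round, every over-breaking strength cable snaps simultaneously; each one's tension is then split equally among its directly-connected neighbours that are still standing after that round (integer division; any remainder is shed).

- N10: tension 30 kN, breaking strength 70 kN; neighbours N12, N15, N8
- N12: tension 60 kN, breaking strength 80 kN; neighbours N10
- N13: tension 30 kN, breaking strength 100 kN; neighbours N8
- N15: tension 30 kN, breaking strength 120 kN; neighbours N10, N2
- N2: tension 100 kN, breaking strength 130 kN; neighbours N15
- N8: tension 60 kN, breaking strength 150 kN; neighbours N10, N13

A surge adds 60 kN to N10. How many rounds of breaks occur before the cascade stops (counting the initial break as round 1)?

Round 1 — N10 at 90 > 70. N10 snaps.
  N10 sheds 90 kN to N12, N15, N8: 30 each.
    N12: 60+30 = 90 > 80
    N15: 30+30 = 60 ≤ 120
    N8: 60+30 = 90 ≤ 150
Round 2 — N12 snaps.
  N12 sheds 90 kN: no online neighbours, lost.
No further breaks.

2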